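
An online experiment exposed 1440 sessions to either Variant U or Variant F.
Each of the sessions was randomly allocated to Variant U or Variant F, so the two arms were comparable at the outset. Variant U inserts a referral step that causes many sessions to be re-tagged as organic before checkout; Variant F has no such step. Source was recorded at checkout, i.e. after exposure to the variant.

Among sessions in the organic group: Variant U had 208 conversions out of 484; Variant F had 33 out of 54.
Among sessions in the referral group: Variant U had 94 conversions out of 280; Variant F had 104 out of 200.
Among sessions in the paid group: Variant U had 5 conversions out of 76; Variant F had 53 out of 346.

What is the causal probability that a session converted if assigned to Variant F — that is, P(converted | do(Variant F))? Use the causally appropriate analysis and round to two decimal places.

Traffic source lies on the pathway variant → traffic source → outcome, so adjusting for it blocks the indirect effect. For the total causal effect of variant, use the unadjusted pooled rates.
So P(outcome | do(Variant F)) is just the pooled rate for Variant F: 190/600 = 0.317.

0.32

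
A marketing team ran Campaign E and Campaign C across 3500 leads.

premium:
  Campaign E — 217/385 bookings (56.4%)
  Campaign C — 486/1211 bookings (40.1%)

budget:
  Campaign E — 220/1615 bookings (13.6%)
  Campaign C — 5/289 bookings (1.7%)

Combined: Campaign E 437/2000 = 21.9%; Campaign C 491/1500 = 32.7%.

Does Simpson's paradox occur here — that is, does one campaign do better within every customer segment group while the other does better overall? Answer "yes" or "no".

yes

Within each customer segment level (premium 56.4% vs 40.1%; budget 13.6% vs 1.7%), Campaign E has the higher rate every time. Pooled: 21.9% vs 32.7% — Campaign C has the higher rate overall. The two comparisons disagree.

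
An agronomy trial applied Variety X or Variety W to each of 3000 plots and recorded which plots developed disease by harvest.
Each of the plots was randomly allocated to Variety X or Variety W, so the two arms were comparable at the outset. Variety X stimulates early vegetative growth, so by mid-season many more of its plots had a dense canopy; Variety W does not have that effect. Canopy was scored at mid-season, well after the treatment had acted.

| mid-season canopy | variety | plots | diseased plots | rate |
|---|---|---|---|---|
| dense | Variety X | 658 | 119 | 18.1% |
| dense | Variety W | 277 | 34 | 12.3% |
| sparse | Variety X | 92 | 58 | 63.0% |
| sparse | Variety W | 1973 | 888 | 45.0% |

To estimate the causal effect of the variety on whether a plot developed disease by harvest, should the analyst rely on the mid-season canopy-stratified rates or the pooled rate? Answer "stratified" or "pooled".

The distribution of mid-season canopy is itself part of what the variety does — it is an intermediate outcome. Holding it fixed would remove that part of the effect; the total effect is the pooled difference.
Pooled: Variety X 23.6% vs Variety W 41.0%; Variety X is lower overall.

pooled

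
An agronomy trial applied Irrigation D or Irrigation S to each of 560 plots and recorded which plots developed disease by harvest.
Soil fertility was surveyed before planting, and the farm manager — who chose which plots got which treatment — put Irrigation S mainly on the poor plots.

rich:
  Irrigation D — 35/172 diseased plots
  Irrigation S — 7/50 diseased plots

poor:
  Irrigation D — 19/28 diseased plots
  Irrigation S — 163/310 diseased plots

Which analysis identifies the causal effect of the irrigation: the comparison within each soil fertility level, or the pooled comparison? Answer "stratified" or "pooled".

Nothing the irrigation does changes soil fertility; the imbalance is an allocation artefact. With soil fertility also predicting the outcome, the pooled figure is confounded, and the within-stratum comparison is the causal one.
Within each level — rich: 20.3% vs 14.0%; poor: 67.9% vs 52.6% — Irrigation S is lower every time.

stratified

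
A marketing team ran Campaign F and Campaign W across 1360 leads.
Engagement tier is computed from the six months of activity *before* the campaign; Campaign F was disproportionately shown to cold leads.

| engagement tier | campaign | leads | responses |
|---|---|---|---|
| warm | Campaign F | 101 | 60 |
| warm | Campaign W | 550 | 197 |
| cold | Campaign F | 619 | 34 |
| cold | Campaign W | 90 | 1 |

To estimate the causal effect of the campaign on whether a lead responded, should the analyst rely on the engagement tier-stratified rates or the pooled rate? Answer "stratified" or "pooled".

stratified

The engagement tier-specific comparison favours Campaign F throughout, but the pooled figures favour Campaign W. The question is whether to condition on engagement tier.
Since engagement tier is a pre-existing factor (not a product of the campaign) and it affects the outcome on its own, it is a confounder. The stratified rates, not the pooled rate, identify the causal effect.
Within each level — warm: 59.4% vs 35.8%; cold: 5.5% vs 1.1% — Campaign F is higher every time.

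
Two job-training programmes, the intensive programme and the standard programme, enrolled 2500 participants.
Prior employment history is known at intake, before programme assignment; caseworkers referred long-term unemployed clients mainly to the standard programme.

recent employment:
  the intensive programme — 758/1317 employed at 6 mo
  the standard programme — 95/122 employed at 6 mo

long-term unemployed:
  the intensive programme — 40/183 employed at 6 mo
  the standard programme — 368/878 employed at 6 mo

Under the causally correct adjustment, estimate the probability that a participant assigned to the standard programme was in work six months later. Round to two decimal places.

0.63

Within every prior employment history level the standard programme has the higher rate, yet pooled the intensive programme does — Simpson's reversal.
Since prior employment history is a pre-existing factor (not a product of the programme) and it affects the outcome on its own, it is a confounder. The stratified rates, not the pooled rate, identify the causal effect.
Standardising the standard programme to the population prior employment history mix: 0.576·95/122 + 0.424·368/878 = 0.626.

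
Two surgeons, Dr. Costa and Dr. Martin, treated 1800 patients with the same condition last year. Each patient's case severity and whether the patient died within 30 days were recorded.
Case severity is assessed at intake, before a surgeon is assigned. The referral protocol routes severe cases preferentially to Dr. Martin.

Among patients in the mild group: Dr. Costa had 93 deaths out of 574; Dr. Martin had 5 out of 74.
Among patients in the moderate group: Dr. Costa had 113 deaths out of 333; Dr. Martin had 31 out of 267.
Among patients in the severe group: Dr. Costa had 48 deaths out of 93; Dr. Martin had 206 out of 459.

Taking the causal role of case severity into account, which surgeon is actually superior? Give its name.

Dr. Martin

Dr. Martin is lower inside every case severity stratum but Dr. Costa is lower in aggregate. Whether to stratify depends on how case severity relates to the surgeon.
Here case severity is a common cause — it drives both which surgeon a case falls under and the outcome. The crude comparison mixes populations; the stratum-specific rates are the causally relevant ones.
Within each level — mild: 16.2% vs 6.8%; moderate: 33.9% vs 11.6%; severe: 51.6% vs 44.9% — Dr. Martin is lower every time.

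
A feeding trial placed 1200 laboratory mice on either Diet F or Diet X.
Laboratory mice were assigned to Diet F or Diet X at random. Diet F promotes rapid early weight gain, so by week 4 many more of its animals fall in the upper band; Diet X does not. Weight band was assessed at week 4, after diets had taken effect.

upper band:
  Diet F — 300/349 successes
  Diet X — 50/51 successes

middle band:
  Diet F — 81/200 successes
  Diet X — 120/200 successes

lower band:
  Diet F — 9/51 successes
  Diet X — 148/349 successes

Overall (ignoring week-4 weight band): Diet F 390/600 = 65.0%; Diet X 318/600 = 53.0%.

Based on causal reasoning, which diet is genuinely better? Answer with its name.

Within every week-4 weight band level Diet X has the higher rate, yet pooled Diet F does — Simpson's reversal.
Because the diet influences week-4 weight band, week-4 weight band is a post-treatment mediator, not a confounder. Stratifying on it would bias the estimate; the causal effect is the crude pooled difference.
Pooled: Diet F 65.0% vs Diet X 53.0%; Diet F is higher overall.

Diet F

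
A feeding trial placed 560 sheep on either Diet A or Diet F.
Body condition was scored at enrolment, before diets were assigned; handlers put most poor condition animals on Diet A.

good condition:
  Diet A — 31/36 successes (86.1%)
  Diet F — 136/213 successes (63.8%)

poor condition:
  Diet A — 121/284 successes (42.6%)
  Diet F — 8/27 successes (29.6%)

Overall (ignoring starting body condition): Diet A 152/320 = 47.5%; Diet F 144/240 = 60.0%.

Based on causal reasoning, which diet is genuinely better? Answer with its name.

Diet A

Starting body condition is set before the diet has any effect — it is not caused by the diet — and it independently drives the outcome. That makes it a confounder, so the causal comparison is within starting body condition levels.
Within each level — good condition: 86.1% vs 63.8%; poor condition: 42.6% vs 29.6% — Diet A is higher every time.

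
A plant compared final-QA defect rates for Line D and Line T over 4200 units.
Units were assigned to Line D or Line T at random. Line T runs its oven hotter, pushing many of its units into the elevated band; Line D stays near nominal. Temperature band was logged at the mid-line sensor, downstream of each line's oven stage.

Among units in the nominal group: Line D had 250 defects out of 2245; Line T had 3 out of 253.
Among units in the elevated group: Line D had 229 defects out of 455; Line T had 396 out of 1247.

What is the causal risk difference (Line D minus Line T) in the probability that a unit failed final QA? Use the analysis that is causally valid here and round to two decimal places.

The in-process temperature band-specific comparison favours Line T throughout, but the pooled figures favour Line D. The question is whether to condition on in-process temperature band.
Stratifying would compare lines among units the lines themselves sorted into in-process temperature band groups — a form of selection on an intermediate. The unconditioned pooled rates give the total causal effect.
The causal difference is the pooled difference: 0.177 − 0.266 = -0.089.

-0.09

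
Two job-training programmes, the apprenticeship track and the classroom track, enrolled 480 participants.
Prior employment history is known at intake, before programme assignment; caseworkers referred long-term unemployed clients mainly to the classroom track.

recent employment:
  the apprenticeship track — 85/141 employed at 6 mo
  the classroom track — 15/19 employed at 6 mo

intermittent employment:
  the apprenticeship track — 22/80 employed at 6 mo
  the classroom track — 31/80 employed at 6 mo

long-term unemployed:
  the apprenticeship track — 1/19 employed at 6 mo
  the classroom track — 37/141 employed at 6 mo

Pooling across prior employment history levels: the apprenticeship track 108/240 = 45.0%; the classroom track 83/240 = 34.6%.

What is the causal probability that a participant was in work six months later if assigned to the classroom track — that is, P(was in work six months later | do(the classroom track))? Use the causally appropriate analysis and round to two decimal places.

Within every prior employment history level the classroom track has the higher rate, yet pooled the apprenticeship track does — Simpson's reversal.
Prior employment history satisfies the back-door criterion: it is not a descendant of the programme, and it blocks the spurious path from programme to outcome. Adjusting for it (i.e., using the within-prior employment history rates) gives the causal effect.
Standardising the classroom track to the population prior employment history mix: 0.333·15/19 + 0.333·31/80 + 0.333·37/141 = 0.480.

0.48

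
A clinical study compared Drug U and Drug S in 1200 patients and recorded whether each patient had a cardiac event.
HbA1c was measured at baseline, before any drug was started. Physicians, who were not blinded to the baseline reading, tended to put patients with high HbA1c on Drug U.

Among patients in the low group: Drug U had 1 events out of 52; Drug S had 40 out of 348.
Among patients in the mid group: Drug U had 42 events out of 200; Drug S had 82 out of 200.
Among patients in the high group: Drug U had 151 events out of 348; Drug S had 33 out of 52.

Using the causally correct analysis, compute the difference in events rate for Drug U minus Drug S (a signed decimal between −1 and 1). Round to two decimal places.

The stratified and pooled comparisons disagree (Drug U wins within each HbA1c; Drug S wins overall), so the answer turns on the causal role of HbA1c.
HbA1c is set before the drug has any effect — it is not caused by the drug — and it independently drives the outcome. That makes it a confounder, so the causal comparison is within HbA1c levels.
Adjusting over the population distribution of HbA1c: 0.333·(0.019−0.115) + 0.333·(0.210−0.410) + 0.333·(0.434−0.635) = -0.165.

-0.17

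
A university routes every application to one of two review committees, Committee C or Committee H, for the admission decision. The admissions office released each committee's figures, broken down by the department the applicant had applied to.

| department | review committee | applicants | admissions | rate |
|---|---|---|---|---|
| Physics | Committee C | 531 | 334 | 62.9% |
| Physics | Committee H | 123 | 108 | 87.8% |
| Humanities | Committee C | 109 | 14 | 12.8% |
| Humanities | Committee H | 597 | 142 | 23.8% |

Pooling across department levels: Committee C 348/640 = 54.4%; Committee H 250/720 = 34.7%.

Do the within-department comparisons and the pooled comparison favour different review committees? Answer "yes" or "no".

yes

Within each department level (Physics 62.9% vs 87.8%; Humanities 12.8% vs 23.8%), Committee H has the higher rate every time. Pooled: 54.4% vs 34.7% — Committee C has the higher rate overall. The two comparisons disagree.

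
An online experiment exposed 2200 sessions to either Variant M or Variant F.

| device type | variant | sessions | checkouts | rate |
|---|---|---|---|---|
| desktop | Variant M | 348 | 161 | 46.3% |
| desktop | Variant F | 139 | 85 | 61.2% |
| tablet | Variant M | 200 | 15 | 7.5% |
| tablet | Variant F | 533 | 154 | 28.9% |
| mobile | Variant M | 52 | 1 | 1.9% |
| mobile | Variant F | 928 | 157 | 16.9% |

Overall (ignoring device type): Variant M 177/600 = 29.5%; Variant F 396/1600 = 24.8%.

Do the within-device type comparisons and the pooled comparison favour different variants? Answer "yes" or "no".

Within each device type level (desktop 46.3% vs 61.2%; tablet 7.5% vs 28.9%; mobile 1.9% vs 16.9%), Variant F has the higher rate every time. Pooled: 29.5% vs 24.8% — Variant M has the higher rate overall. The two comparisons disagree.

yes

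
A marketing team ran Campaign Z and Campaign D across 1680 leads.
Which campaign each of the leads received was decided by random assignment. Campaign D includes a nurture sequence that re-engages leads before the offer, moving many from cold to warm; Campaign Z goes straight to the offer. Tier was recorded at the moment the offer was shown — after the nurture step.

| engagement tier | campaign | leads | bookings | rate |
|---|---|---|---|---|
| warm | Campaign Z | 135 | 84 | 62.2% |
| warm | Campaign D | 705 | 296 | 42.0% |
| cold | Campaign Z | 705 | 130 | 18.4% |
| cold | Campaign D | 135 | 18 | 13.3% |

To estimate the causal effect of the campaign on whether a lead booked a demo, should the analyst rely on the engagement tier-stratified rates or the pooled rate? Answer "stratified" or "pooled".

Within every engagement tier level Campaign Z has the higher rate, yet pooled Campaign D does — Simpson's reversal.
Engagement tier is downstream of the campaign. One should not condition on a consequence of treatment, so the overall rates are the right comparison.
Pooled: Campaign Z 25.5% vs Campaign D 37.4%; Campaign D is higher overall.

pooled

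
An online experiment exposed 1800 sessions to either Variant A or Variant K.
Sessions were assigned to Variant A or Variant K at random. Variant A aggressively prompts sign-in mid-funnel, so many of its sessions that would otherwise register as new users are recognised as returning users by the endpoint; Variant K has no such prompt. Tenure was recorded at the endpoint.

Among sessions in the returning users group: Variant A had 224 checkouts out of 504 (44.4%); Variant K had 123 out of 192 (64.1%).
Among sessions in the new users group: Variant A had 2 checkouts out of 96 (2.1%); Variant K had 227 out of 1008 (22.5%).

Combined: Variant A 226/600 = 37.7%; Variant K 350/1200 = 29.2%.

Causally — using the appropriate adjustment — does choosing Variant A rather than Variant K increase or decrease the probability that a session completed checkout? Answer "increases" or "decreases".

increases

Stratifying would compare variants among sessions the variants themselves sorted into user tenure groups — a form of selection on an intermediate. The unconditioned pooled rates give the total causal effect.
Pooled: Variant A 37.7% vs Variant K 29.2%; Variant A is higher overall.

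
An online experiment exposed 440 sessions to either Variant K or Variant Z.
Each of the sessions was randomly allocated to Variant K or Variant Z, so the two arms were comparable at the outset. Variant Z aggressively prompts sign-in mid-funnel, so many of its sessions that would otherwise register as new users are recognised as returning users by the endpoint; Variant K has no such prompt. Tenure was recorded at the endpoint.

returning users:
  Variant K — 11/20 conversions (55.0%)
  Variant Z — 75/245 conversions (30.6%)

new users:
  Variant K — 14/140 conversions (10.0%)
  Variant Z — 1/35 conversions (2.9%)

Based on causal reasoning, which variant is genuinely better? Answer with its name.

Variant Z

The stratified and pooled comparisons disagree (Variant K wins within each user tenure; Variant Z wins overall), so the answer turns on the causal role of user tenure.
User tenure is downstream of the variant. One should not condition on a consequence of treatment, so the overall rates are the right comparison.
Pooled: Variant K 15.6% vs Variant Z 27.1%; Variant Z is higher overall.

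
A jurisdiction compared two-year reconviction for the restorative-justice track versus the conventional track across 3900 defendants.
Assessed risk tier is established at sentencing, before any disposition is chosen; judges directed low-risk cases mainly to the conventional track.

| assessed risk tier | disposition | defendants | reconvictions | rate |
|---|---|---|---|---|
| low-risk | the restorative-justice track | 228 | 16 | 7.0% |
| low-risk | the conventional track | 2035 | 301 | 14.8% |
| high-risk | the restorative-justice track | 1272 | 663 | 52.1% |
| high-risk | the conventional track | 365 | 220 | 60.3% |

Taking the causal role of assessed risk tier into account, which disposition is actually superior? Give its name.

the restorative-justice track

Assessed risk tier differs across dispositions for reasons unrelated to any effect of the disposition itself, and it separately predicts the outcome — a classic confounder. We must compare within assessed risk tier levels.
Within each level — low-risk: 7.0% vs 14.8%; high-risk: 52.1% vs 60.3% — the restorative-justice track is lower every time.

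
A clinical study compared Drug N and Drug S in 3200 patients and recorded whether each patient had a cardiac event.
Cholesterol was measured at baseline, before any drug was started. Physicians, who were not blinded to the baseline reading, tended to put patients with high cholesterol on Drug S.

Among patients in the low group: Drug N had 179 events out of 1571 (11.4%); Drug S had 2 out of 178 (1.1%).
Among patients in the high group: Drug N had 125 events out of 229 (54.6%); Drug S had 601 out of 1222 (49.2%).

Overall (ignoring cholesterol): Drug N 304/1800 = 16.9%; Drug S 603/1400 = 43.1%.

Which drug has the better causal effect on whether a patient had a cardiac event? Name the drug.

Drug S

Cholesterol satisfies the back-door criterion: it is not a descendant of the drug, and it blocks the spurious path from drug to outcome. Adjusting for it (i.e., using the within-cholesterol rates) gives the causal effect.
Within each level — low: 11.4% vs 1.1%; high: 54.6% vs 49.2% — Drug S is lower every time.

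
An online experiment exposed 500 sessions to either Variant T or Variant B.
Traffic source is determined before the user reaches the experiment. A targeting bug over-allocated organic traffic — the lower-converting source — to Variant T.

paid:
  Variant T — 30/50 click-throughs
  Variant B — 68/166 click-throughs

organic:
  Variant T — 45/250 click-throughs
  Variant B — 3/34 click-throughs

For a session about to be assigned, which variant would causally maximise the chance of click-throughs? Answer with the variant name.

The stratified and pooled comparisons disagree (Variant T wins within each traffic source; Variant B wins overall), so the answer turns on the causal role of traffic source.
Traffic source differs across variants for reasons unrelated to any effect of the variant itself, and it separately predicts the outcome — a classic confounder. We must compare within traffic source levels.
Within each level — paid: 60.0% vs 41.0%; organic: 18.0% vs 8.8% — Variant T is higher every time.

Variant T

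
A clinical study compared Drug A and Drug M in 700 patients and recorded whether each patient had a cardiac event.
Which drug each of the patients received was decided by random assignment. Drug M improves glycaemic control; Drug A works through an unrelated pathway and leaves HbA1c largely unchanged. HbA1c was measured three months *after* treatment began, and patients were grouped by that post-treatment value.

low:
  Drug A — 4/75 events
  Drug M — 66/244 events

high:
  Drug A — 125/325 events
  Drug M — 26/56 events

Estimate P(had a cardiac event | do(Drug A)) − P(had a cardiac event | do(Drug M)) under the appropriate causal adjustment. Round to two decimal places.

+0.02

The stratified and pooled comparisons disagree (Drug A wins within each HbA1c; Drug M wins overall), so the answer turns on the causal role of HbA1c.
Because the drug influences HbA1c, HbA1c is a post-treatment mediator, not a confounder. Stratifying on it would bias the estimate; the causal effect is the crude pooled difference.
The causal difference is the pooled difference: 0.323 − 0.307 = +0.016.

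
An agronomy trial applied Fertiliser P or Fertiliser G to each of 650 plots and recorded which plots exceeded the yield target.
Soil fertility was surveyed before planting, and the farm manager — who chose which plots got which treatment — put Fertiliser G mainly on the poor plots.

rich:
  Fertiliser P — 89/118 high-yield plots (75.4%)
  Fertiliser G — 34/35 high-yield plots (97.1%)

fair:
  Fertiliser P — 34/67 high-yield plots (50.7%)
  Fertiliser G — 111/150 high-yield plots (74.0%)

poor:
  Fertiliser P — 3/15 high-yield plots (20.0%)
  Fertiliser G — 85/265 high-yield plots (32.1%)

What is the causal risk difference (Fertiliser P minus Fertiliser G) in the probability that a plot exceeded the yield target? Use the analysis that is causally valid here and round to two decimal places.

Here soil fertility is a common cause — it drives both which fertiliser a case falls under and the outcome. The crude comparison mixes populations; the stratum-specific rates are the causally relevant ones.
Adjusting over the population distribution of soil fertility: 0.235·(0.754−0.971) + 0.334·(0.507−0.740) + 0.431·(0.200−0.321) = -0.181.

-0.18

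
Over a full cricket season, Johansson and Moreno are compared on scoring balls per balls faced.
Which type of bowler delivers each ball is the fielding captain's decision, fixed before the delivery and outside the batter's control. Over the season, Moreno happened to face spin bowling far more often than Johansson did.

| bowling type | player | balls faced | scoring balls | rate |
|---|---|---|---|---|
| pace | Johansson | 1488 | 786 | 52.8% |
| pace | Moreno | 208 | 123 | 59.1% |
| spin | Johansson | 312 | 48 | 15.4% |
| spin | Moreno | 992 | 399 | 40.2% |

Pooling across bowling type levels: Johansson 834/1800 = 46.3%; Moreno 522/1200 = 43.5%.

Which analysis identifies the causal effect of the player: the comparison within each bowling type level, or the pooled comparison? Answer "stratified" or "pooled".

stratified

Bowling type satisfies the back-door criterion: it is not a descendant of the player, and it blocks the spurious path from player to outcome. Adjusting for it (i.e., using the within-bowling type rates) gives the causal effect.
Within each level — pace: 52.8% vs 59.1%; spin: 15.4% vs 40.2% — Moreno is higher every time.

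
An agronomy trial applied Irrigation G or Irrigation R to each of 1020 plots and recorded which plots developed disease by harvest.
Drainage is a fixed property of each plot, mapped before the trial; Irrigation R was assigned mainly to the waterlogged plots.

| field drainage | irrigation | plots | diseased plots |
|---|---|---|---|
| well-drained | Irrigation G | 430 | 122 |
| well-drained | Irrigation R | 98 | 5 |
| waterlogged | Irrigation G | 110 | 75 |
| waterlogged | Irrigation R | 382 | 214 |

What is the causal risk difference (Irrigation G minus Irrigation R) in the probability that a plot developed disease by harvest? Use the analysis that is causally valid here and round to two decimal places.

Irrigation R is lower inside every field drainage stratum but Irrigation G is lower in aggregate. Whether to stratify depends on how field drainage relates to the irrigation.
Field drainage is set before the irrigation has any effect — it is not caused by the irrigation — and it independently drives the outcome. That makes it a confounder, so the causal comparison is within field drainage levels.
Adjusting over the population distribution of field drainage: 0.518·(0.284−0.051) + 0.482·(0.682−0.560) = +0.179.

+0.18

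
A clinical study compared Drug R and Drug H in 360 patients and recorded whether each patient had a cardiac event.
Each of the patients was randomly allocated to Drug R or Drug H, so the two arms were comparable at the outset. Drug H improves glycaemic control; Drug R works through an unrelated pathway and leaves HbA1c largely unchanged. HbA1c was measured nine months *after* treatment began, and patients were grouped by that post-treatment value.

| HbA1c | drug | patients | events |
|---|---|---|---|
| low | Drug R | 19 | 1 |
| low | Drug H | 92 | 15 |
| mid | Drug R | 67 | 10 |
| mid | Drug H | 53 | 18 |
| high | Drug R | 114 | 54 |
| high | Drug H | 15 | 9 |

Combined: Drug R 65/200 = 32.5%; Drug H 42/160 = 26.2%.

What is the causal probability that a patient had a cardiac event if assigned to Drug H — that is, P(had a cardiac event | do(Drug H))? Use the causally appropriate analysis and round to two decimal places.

0.26

The HbA1c-specific comparison favours Drug R throughout, but the pooled figures favour Drug H. The question is whether to condition on HbA1c.
HbA1c here is a post-treatment variable shaped by the drug; conditioning on it would introduce bias rather than remove it. The overall comparison is the causal one.
So P(outcome | do(Drug H)) is just the pooled rate for Drug H: 42/160 = 0.263.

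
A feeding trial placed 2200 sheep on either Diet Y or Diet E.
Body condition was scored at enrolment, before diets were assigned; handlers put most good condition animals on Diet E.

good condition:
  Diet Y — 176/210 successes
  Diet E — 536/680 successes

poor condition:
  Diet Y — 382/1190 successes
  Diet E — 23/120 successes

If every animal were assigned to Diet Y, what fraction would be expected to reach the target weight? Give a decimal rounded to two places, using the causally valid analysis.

Diet Y is higher inside every starting body condition stratum but Diet E is higher in aggregate. Whether to stratify depends on how starting body condition relates to the diet.
Since starting body condition is a pre-existing factor (not a product of the diet) and it affects the outcome on its own, it is a confounder. The stratified rates, not the pooled rate, identify the causal effect.
Standardising Diet Y to the population starting body condition mix: 0.405·176/210 + 0.595·382/1190 = 0.530.

0.53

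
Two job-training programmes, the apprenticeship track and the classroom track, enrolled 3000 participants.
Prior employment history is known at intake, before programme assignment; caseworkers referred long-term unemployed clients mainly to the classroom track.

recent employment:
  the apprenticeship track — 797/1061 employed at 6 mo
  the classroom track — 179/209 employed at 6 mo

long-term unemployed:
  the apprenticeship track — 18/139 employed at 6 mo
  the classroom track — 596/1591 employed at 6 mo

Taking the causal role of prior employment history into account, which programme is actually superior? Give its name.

The stratified and pooled comparisons disagree (the classroom track wins within each prior employment history; the apprenticeship track wins overall), so the answer turns on the causal role of prior employment history.
Prior employment history is set before the programme has any effect — it is not caused by the programme — and it independently drives the outcome. That makes it a confounder, so the causal comparison is within prior employment history levels.
Within each level — recent employment: 75.1% vs 85.6%; long-term unemployed: 12.9% vs 37.5% — the classroom track is higher every time.

the classroom track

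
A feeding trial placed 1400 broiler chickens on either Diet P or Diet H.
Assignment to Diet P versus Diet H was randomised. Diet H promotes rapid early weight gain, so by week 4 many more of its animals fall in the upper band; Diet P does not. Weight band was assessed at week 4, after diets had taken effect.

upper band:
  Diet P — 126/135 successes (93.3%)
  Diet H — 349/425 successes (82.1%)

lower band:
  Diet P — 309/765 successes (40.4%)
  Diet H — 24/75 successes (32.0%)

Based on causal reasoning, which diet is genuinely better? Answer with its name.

Within every week-4 weight band level Diet P has the higher rate, yet pooled Diet H does — Simpson's reversal.
Week-4 weight band here is a post-treatment variable shaped by the diet; conditioning on it would introduce bias rather than remove it. The overall comparison is the causal one.
Pooled: Diet P 48.3% vs Diet H 74.6%; Diet H is higher overall.

Diet H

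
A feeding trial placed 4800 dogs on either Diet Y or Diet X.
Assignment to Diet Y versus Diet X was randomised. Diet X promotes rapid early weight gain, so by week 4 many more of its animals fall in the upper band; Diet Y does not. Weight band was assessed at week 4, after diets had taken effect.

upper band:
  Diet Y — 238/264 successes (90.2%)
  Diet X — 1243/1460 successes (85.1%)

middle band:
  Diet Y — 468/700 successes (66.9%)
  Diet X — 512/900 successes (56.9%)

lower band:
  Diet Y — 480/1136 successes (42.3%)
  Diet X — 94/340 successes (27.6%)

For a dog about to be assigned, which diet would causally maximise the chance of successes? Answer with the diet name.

Diet X

Stratifying would compare diets among dogs the diets themselves sorted into week-4 weight band groups — a form of selection on an intermediate. The unconditioned pooled rates give the total causal effect.
Pooled: Diet Y 56.5% vs Diet X 68.5%; Diet X is higher overall.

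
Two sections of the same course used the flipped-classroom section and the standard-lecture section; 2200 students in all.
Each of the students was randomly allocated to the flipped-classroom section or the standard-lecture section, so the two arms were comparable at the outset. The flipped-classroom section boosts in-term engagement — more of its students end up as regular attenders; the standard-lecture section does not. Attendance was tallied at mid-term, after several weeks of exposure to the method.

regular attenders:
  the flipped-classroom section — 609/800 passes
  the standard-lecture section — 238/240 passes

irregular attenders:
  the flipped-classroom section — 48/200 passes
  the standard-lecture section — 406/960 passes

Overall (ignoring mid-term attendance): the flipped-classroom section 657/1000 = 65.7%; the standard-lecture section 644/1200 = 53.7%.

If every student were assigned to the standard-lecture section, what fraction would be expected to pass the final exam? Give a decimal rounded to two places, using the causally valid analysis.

0.54

Within every mid-term attendance level the standard-lecture section has the higher rate, yet pooled the flipped-classroom section does — Simpson's reversal.
Stratifying would compare teaching methods among students the teaching methods themselves sorted into mid-term attendance groups — a form of selection on an intermediate. The unconditioned pooled rates give the total causal effect.
So P(outcome | do(the standard-lecture section)) is just the pooled rate for the standard-lecture section: 644/1200 = 0.537.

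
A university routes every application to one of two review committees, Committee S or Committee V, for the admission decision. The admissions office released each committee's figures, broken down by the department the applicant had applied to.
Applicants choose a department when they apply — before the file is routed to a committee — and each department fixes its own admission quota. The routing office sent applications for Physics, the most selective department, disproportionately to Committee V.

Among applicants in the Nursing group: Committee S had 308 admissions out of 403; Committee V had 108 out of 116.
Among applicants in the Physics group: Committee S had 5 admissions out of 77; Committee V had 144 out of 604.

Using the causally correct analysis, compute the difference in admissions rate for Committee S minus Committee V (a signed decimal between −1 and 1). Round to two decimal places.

Department is set before the review committee has any effect — it is not caused by the review committee — and it independently drives the outcome. That makes it a confounder, so the causal comparison is within department levels.
Adjusting over the population distribution of department: 0.432·(0.764−0.931) + 0.568·(0.065−0.238) = -0.171.

-0.17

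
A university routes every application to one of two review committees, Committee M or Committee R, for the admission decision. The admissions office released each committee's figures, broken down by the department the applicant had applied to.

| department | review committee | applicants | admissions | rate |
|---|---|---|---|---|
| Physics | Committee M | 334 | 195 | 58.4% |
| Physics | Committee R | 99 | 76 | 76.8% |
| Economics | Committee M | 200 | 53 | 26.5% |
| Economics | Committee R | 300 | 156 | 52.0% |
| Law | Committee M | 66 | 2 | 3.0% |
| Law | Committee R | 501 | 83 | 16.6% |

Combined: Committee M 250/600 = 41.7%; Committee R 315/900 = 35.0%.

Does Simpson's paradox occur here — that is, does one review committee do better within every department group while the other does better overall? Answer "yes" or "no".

Within each department level (Physics 58.4% vs 76.8%; Economics 26.5% vs 52.0%; Law 3.0% vs 16.6%), Committee R has the higher rate every time. Pooled: 41.7% vs 35.0% — Committee M has the higher rate overall. The two comparisons disagree.

yes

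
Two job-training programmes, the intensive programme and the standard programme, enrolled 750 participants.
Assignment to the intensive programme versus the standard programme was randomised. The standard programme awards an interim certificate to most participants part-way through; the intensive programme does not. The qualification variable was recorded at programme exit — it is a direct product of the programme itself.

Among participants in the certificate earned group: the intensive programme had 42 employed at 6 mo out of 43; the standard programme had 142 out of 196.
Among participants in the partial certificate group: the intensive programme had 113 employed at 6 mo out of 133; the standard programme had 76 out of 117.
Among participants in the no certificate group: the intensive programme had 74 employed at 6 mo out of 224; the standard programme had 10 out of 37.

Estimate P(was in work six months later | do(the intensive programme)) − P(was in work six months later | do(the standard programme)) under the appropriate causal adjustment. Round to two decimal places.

The qualification attained during the programme-specific comparison favours the intensive programme throughout, but the pooled figures favour the standard programme. The question is whether to condition on qualification attained during the programme.
Qualification attained during the programme lies on the pathway programme → qualification attained during the programme → outcome, so adjusting for it blocks the indirect effect. For the total causal effect of programme, use the unadjusted pooled rates.
The causal difference is the pooled difference: 0.573 − 0.651 = -0.079.

-0.08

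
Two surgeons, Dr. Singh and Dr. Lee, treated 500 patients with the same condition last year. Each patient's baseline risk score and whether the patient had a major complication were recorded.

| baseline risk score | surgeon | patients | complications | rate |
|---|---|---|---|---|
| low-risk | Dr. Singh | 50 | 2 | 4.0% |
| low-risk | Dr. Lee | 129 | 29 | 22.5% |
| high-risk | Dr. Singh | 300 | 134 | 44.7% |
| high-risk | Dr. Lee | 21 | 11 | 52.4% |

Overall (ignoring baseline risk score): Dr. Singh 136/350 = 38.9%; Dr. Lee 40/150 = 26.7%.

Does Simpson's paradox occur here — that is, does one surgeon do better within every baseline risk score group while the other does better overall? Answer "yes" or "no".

Within each baseline risk score level (low-risk 4.0% vs 22.5%; high-risk 44.7% vs 52.4%), Dr. Singh has the lower rate every time. Pooled: 38.9% vs 26.7% — Dr. Lee has the lower rate overall. The two comparisons disagree.

yes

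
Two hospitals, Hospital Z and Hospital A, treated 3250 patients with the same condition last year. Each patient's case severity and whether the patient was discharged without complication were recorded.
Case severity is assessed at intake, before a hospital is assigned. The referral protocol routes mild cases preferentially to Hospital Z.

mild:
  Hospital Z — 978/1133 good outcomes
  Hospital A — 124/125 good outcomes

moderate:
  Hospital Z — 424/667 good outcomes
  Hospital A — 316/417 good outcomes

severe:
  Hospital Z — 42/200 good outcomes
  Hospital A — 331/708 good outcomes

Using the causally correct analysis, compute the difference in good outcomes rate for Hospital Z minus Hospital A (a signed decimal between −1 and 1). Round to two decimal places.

Since case severity is a pre-existing factor (not a product of the hospital) and it affects the outcome on its own, it is a confounder. The stratified rates, not the pooled rate, identify the causal effect.
Adjusting over the population distribution of case severity: 0.387·(0.863−0.992) + 0.334·(0.636−0.758) + 0.279·(0.210−0.468) = -0.163.

-0.16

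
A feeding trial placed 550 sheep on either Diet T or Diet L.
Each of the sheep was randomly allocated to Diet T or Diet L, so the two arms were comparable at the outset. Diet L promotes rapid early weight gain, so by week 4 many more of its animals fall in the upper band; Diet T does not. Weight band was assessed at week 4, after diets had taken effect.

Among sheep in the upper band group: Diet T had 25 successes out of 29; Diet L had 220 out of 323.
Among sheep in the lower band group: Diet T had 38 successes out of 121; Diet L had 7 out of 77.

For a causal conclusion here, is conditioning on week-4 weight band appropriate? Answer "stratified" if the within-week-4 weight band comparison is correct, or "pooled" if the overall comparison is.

Within every week-4 weight band level Diet T has the higher rate, yet pooled Diet L does — Simpson's reversal.
Because the diet influences week-4 weight band, week-4 weight band is a post-treatment mediator, not a confounder. Stratifying on it would bias the estimate; the causal effect is the crude pooled difference.
Pooled: Diet T 42.0% vs Diet L 56.8%; Diet L is higher overall.

pooled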